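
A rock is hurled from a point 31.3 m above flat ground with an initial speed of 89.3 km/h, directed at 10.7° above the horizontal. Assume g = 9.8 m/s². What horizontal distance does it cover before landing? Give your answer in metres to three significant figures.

Convert: 89.3 km/h = 89.3/3.6 = 24.81 m/s.
Components: vₓ = 24.81 cos 10.7° = 24.37 m/s, v_y0 = 24.81 sin 10.7° = 4.606 m/s.
The projectile lands when y = 31.3 + (4.606) t − ½·9.80·t² = 0. Positive root: t = (4.606 + √(4.606² + 2·9.80·31.3)) / 9.80 = (4.606 + 25.19) / 9.80 = 3.041 s.
Horizontal distance: R = vₓ t = 24.37 × 3.041 = 74.11 m.

74.1 m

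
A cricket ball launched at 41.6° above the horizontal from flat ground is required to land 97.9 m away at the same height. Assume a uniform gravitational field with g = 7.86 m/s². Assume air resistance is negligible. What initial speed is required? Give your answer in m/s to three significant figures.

27.8 m/s

Level-ground range: R = v₀² sin(2θ)/g, so v₀ = √(gR / sin 2θ).
v₀ = √(7.86 × 97.9 / sin 83.20°) = √(769.5 / 0.9930) = √774.95 = 27.84 m/s.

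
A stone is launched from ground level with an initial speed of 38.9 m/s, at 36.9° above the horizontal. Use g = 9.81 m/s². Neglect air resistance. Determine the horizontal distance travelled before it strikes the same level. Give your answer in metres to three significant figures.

148 m

Horizontal component vₓ = 38.90 cos 36.9° = 31.11 m/s; vertical v_y0 = 38.90 sin 36.9° = 23.36 m/s.
Flight time T = 2 v_y0 / g = 4.762 s.
Range: R = vₓ T = 31.11 × 4.762 = 148.1 m.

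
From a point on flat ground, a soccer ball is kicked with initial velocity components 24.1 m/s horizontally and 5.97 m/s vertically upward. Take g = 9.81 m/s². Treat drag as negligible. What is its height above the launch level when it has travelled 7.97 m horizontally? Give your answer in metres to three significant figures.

1.44 m

x = vₓ t ⇒ t = 7.97/24.10 = 0.3307 s.
Height: y = v_y0 t − ½ g t² = 5.970 × 0.3307 − 4.905 × 0.3307² = 1.974 − 0.5364 = 1.438 m.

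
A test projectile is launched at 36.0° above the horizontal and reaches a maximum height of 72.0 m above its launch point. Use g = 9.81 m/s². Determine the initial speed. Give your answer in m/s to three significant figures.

At the peak v_y = 0, so v_y0 = √(2gH) = √(2 × 9.81 × 72.0) = 37.59 m/s.
v_y0 = v₀ sin θ ⇒ v₀ = 37.59 / sin 36.0° = 63.94 m/s.

63.9 m/s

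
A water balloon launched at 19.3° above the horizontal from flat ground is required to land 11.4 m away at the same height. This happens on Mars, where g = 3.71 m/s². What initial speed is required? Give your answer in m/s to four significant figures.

8.234 m/s

Level-ground range: R = v₀² sin(2θ)/g, so v₀ = √(gR / sin 2θ).
v₀ = √(3.71 × 11.4 / sin 38.60°) = √(42.29 / 0.6239) = √67.792 = 8.234 m/s.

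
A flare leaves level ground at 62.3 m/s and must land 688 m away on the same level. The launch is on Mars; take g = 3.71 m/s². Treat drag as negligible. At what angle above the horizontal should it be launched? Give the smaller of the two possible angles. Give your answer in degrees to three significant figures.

From R = (v₀²/g) sin 2θ: sin 2θ = 3.71 × 688 / 3881.3 = 0.6576.
2θ = 41.12° or 180° − 41.12° = 138.9°, so θ = 20.56° or 69.44°.
The smaller angle is 20.56°.

20.6°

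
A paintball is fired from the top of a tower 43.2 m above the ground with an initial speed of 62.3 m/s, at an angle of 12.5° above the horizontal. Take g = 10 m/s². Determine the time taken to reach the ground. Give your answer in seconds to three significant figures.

Horizontal component vₓ = 62.30 cos 12.5° = 60.82 m/s; vertical v_y0 = 62.30 sin 12.5° = 13.48 m/s.
With up positive and y = 0 at the ground: y(t) = 43.2 + (13.48) t − 5.000 t². Setting y = 0 and taking the positive root: t = [13.48 + √(13.48² + 2·10.0·43.2)] / 10.0 = (13.48 + 32.34) / 10.0 = 4.582 s.

4.58 s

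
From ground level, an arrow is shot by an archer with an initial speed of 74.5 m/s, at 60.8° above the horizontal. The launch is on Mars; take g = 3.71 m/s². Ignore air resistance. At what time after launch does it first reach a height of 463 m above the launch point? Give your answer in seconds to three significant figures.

Components: vₓ = 74.50 cos 60.8° = 36.35 m/s, v_y0 = 74.50 sin 60.8° = 65.03 m/s.
Set y = v_y0 t − ½ g t² = 463: 1.855 t² − 65.03 t + 463 = 0.
t = [65.03 ± √(65.03² − 2·3.71·463)] / 3.71 = (65.03 ± 28.17) / 3.71, so t = 9.935 s or t = 25.12 s.
The first (ascending) time is 9.935 s.

9.93 s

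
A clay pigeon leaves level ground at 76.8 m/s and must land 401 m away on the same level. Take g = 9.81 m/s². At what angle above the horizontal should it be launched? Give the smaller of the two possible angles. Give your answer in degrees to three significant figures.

Level-ground range R = v₀² sin(2θ)/g ⇒ sin(2θ) = gR/v₀² = 9.81 × 401 / 76.8² = 0.6669.
2θ = 41.83° or 180° − 41.83° = 138.2°, so θ = 20.92° or 69.08°.
The smaller angle is 20.92°.

20.9°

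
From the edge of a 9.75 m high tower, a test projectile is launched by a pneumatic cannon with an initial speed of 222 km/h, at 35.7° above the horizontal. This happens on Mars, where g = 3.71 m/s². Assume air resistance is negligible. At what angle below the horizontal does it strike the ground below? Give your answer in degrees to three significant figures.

Convert: 222 km/h = 222/3.6 = 61.67 m/s.
Resolve: vₓ = 61.67 cos 35.7° = 50.08 m/s and v_y0 = 61.67 sin 35.7° = 35.99 m/s.
The projectile lands when y = 9.75 + (35.99) t − ½·3.71·t² = 0. Positive root: t = (35.99 + √(35.99² + 2·3.71·9.75)) / 3.71 = (35.99 + 36.98) / 3.71 = 19.67 s.
At impact: v_y = v_y0 − g t = −36.98 m/s; vₓ = 50.08 m/s.
Angle below horizontal: arctan(|v_y|/vₓ) = arctan(36.98/50.08) = 36.44°.

36.4°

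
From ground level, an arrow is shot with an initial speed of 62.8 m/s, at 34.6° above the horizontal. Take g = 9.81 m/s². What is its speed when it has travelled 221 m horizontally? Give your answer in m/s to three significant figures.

vₓ = 62.80 cos 34.6° = 51.69 m/s; v_y0 = 62.80 sin 34.6° = 35.66 m/s.
x = vₓ t ⇒ t = 221/51.69 = 4.275 s.
Vertical velocity there: v_y = v_y0 − g t = 35.66 − 9.81 × 4.275 = −6.280 m/s.
Speed: √(vₓ² + v_y²) = √(51.69² + 6.280²) = 52.07 m/s.

52.1 m/s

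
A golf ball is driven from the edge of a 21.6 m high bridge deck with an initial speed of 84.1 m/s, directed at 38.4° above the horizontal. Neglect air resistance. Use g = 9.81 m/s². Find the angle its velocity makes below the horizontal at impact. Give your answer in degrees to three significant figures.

vₓ = 84.10 cos 38.4° = 65.91 m/s; v_y0 = 84.10 sin 38.4° = 52.24 m/s.
The projectile lands when y = 21.6 + (52.24) t − ½·9.81·t² = 0. Positive root: t = (52.24 + √(52.24² + 2·9.81·21.6)) / 9.81 = (52.24 + 56.15) / 9.81 = 11.05 s.
At impact: v_y = v_y0 − g t = −56.15 m/s; vₓ = 65.91 m/s.
Angle below horizontal: arctan(|v_y|/vₓ) = arctan(56.15/65.91) = 40.43°.

40.4°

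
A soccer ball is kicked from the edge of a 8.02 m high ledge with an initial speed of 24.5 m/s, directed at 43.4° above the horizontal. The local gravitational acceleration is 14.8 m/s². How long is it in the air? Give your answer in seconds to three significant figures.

Horizontal component vₓ = 24.50 cos 43.4° = 17.80 m/s; vertical v_y0 = 24.50 sin 43.4° = 16.83 m/s.
Vertical motion (up positive, ground at y = 0): 7.400 t² − (16.83) t − 8.02 = 0, so t = (16.83 + √(16.83² + 2·14.8·8.02)) / 14.8 = (16.83 + 22.82) / 14.8 = 2.679 s.

2.68 s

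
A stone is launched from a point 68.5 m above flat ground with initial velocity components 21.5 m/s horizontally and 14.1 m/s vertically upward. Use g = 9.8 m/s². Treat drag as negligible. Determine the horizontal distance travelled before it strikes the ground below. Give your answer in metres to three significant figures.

117 m

With up positive and y = 0 at the ground: y(t) = 68.5 + (14.10) t − 4.900 t². Setting y = 0 and taking the positive root: t = [14.10 + √(14.10² + 2·9.80·68.5)] / 9.80 = (14.10 + 39.26) / 9.80 = 5.445 s.
Horizontal distance: R = vₓ t = 21.50 × 5.445 = 117.1 m.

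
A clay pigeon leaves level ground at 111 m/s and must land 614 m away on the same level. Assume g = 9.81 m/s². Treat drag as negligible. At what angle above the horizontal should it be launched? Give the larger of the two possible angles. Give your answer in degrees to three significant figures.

75.4°

Level-ground range R = v₀² sin(2θ)/g ⇒ sin(2θ) = gR/v₀² = 9.81 × 614 / 111² = 0.4889.
2θ = 29.27° or 180° − 29.27° = 150.7°, so θ = 14.63° or 75.37°.
The larger angle is 75.37°.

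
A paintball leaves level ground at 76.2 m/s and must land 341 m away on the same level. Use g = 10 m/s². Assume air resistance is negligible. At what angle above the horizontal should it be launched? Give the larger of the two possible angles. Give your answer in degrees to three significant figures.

72.0°

R = v₀² sin 2θ / g gives sin 2θ = gR/v₀² = 10.0·341/76.2² = 0.5873.
2θ = 35.96° or 180° − 35.96° = 144.0°, so θ = 17.98° or 72.02°.
The larger angle is 72.02°.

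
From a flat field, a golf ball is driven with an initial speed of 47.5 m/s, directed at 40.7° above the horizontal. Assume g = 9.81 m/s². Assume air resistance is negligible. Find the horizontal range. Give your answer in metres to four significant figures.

Components: vₓ = 47.50 cos 40.7° = 36.01 m/s, v_y0 = 47.50 sin 40.7° = 30.97 m/s.
Flight time T = 2 v_y0 / g = 6.315 s.
Horizontal distance R = vₓ T = 36.01 × 6.315 = 227.4 m.

227.4 m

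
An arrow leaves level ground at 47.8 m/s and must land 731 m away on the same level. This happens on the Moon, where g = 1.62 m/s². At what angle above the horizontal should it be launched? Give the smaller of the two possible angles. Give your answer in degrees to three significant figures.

15.6°

R = v₀² sin 2θ / g gives sin 2θ = gR/v₀² = 1.62·731/47.8² = 0.5183.
2θ = 31.22° or 180° − 31.22° = 148.8°, so θ = 15.61° or 74.39°.
The smaller angle is 15.61°.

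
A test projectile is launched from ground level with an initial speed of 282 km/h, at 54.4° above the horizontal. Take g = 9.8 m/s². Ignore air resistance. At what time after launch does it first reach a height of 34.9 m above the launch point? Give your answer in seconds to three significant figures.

0.573 s

Convert: 282 km/h = 282/3.6 = 78.33 m/s.
Resolve: vₓ = 78.33 cos 54.4° = 45.60 m/s and v_y0 = 78.33 sin 54.4° = 63.69 m/s.
Height y(t) = 63.69 t − 4.900 t² = 34.9 gives 4.900 t² − 63.69 t + 34.9 = 0.
t = [63.69 ± √(63.69² − 2·9.80·34.9)] / 9.80 = (63.69 ± 58.08) / 9.80, so t = 0.5732 s or t = 12.43 s.
The first (ascending) time is 0.5732 s.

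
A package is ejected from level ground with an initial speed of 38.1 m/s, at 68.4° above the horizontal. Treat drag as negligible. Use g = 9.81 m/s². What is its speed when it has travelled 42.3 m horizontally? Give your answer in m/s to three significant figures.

15.2 m/s

Components: vₓ = 38.10 cos 68.4° = 14.03 m/s, v_y0 = 38.10 sin 68.4° = 35.42 m/s.
x = vₓ t ⇒ t = 42.3/14.03 = 3.016 s.
Vertical velocity there: v_y = v_y0 − g t = 35.42 − 9.81 × 3.016 = 5.838 m/s.
Speed: √(vₓ² + v_y²) = √(14.03² + 5.838²) = 15.19 m/s.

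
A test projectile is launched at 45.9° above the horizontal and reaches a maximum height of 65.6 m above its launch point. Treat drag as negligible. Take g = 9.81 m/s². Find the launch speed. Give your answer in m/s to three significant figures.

At the peak v_y = 0, so v_y0 = √(2gH) = √(2 × 9.81 × 65.6) = 35.88 m/s.
v_y0 = v₀ sin θ ⇒ v₀ = 35.88 / sin 45.9° = 49.96 m/s.

50.0 m/s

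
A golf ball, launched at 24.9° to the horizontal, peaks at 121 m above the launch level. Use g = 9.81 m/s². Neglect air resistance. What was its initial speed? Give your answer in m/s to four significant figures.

115.7 m/s

At the peak v_y = 0, so v_y0 = √(2gH) = √(2 × 9.81 × 121) = 48.72 m/s.
v_y0 = v₀ sin θ ⇒ v₀ = 48.72 / sin 24.9° = 115.7 m/s.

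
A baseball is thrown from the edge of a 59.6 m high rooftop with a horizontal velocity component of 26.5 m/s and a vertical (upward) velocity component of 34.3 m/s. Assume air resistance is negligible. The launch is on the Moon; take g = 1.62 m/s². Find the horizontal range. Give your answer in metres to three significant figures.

Vertical motion (up positive, ground at y = 0): 0.8100 t² − (34.30) t − 59.6 = 0, so t = (34.30 + √(34.30² + 2·1.62·59.6)) / 1.62 = (34.30 + 37.01) / 1.62 = 44.02 s.
Horizontal distance: R = vₓ t = 26.50 × 44.02 = 1166 m.

1170 m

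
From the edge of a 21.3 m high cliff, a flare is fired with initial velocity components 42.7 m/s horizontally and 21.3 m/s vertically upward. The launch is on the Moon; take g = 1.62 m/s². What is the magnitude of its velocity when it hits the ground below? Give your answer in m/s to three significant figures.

The projectile lands when y = 21.3 + (21.30) t − ½·1.62·t² = 0. Positive root: t = (21.30 + √(21.30² + 2·1.62·21.3)) / 1.62 = (21.30 + 22.86) / 1.62 = 27.26 s.
Vertical velocity at impact: v_y = v_y0 − g t = 21.30 − 1.62 × 27.26 = −22.86 m/s.
Speed: |v| = √(vₓ² + v_y²) = √(42.70² + 22.86²) = 48.44 m/s.

48.4 m/s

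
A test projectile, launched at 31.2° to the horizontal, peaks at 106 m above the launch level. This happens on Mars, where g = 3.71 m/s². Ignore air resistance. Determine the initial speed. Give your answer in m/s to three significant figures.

54.1 m/s

At the peak v_y = 0, so v_y0 = √(2gH) = √(2 × 3.71 × 106) = 28.04 m/s.
v_y0 = v₀ sin θ ⇒ v₀ = 28.04 / sin 31.2° = 54.14 m/s.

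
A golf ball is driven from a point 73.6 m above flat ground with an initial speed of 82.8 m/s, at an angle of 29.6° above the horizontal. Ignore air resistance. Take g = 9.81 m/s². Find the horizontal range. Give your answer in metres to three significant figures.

710 m

vₓ = 82.80 cos 29.6° = 71.99 m/s; v_y0 = 82.80 sin 29.6° = 40.90 m/s.
With up positive and y = 0 at the ground: y(t) = 73.6 + (40.90) t − 4.905 t². Setting y = 0 and taking the positive root: t = [40.90 + √(40.90² + 2·9.81·73.6)] / 9.81 = (40.90 + 55.83) / 9.81 = 9.860 s.
Horizontal distance: R = vₓ t = 71.99 × 9.860 = 709.9 m.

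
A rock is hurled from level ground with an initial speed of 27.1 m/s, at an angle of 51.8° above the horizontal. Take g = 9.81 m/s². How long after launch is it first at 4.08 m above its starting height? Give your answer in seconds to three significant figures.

vₓ = 27.10 cos 51.8° = 16.76 m/s; v_y0 = 27.10 sin 51.8° = 21.30 m/s.
Require v_y0 t − ½ g t² = 4.08, i.e. 4.905 t² − 21.30 t + 4.08 = 0.
Quadratic formula: t = (21.30 ± √373.50) / 9.81 = (21.30 ± 19.33) / 9.81 → t = 0.2009 s or 4.141 s.
The first (ascending) time is 0.2009 s.

0.201 s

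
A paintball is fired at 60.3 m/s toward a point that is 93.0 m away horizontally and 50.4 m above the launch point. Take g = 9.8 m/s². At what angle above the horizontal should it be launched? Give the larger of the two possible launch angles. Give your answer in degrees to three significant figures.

Trajectory: y = x tanθ − g x² (1 + tan²θ)/(2v₀²). With x = 93.0, y = 50.4, v₀ = 60.3, g = 9.80:
11.66 tan²θ − 93.0 tanθ + (62.06) = 0.
tanθ = [93.0 ± √(93.0² − 4 × 11.66 × (62.06))] / (2 × 11.66) = (93.0 ± 75.87) / 23.31, giving tanθ = 0.7350 or 7.244.
θ = 36.31° or 82.14°; the larger is 82.14°.

82.1°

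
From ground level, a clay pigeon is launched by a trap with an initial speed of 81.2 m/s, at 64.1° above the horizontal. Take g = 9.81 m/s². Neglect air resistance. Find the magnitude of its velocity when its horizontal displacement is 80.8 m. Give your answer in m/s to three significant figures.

61.9 m/s

Resolve: vₓ = 81.20 cos 64.1° = 35.47 m/s and v_y0 = 81.20 sin 64.1° = 73.04 m/s.
Time to reach x = 80.8 m: t = x/vₓ = 80.8/35.47 = 2.278 s.
Vertical velocity there: v_y = v_y0 − g t = 73.04 − 9.81 × 2.278 = 50.70 m/s.
Speed: √(vₓ² + v_y²) = √(35.47² + 50.70²) = 61.87 m/s.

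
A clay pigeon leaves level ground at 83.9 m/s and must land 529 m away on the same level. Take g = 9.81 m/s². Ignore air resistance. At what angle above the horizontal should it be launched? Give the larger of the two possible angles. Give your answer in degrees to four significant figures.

R = v₀² sin 2θ / g gives sin 2θ = gR/v₀² = 9.81·529/83.9² = 0.7372.
2θ = 47.50° or 180° − 47.50° = 132.5°, so θ = 23.75° or 66.25°.
The larger angle is 66.25°.

66.25°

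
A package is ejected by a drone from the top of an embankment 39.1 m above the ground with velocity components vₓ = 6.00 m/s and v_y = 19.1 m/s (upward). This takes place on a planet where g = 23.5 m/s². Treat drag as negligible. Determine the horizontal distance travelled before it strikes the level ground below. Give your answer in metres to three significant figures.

Vertical motion (up positive, ground at y = 0): 11.75 t² − (19.10) t − 39.1 = 0, so t = (19.10 + √(19.10² + 2·23.5·39.1)) / 23.5 = (19.10 + 46.93) / 23.5 = 2.810 s.
Horizontal distance: R = vₓ t = 6.000 × 2.810 = 16.86 m.

16.9 m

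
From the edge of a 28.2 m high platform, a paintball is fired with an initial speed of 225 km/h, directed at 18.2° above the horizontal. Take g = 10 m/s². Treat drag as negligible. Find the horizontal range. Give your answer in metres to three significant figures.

Convert: 225 km/h = 225/3.6 = 62.50 m/s.
Components: vₓ = 62.50 cos 18.2° = 59.37 m/s, v_y0 = 62.50 sin 18.2° = 19.52 m/s.
With up positive and y = 0 at the ground: y(t) = 28.2 + (19.52) t − 5.000 t². Setting y = 0 and taking the positive root: t = [19.52 + √(19.52² + 2·10.0·28.2)] / 10.0 = (19.52 + 30.74) / 10.0 = 5.026 s.
Horizontal distance: R = vₓ t = 59.37 × 5.026 = 298.4 m.

298 m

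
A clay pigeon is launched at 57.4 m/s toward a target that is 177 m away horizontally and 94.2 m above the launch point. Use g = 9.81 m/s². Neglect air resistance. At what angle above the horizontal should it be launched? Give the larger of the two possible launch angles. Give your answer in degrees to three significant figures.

69.4°

Trajectory: y = x tanθ − g x² (1 + tan²θ)/(2v₀²). With x = 177, y = 94.2, v₀ = 57.4, g = 9.81:
46.64 tan²θ − 177 tanθ + (140.8) = 0.
tanθ = [177 ± √(177² − 4 × 46.64 × (140.8))] / (2 × 46.64) = (177 ± 71.09) / 93.28, giving tanθ = 1.135 or 2.660.
θ = 48.63° or 69.39°; the larger is 69.39°.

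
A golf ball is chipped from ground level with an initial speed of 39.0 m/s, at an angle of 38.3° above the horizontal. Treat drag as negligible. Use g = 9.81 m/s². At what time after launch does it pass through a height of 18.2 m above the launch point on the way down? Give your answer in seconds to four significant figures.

4.000 s

Horizontal component vₓ = 39.00 cos 38.3° = 30.61 m/s; vertical v_y0 = 39.00 sin 38.3° = 24.17 m/s.
Set y = v_y0 t − ½ g t² = 18.2: 4.905 t² − 24.17 t + 18.2 = 0.
Quadratic formula: t = (24.17 ± √227.17) / 9.81 = (24.17 ± 15.07) / 9.81 → t = 0.9275 s or 4.000 s.
The descending-branch root is 4.000 s.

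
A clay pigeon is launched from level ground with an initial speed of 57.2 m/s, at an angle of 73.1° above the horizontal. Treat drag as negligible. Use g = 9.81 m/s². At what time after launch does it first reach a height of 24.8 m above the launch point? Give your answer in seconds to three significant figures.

Resolve: vₓ = 57.20 cos 73.1° = 16.63 m/s and v_y0 = 57.20 sin 73.1° = 54.73 m/s.
Height y(t) = 54.73 t − 4.905 t² = 24.8 gives 4.905 t² − 54.73 t + 24.8 = 0.
Quadratic formula: t = (54.73 ± √2508.8) / 9.81 = (54.73 ± 50.09) / 9.81 → t = 0.4732 s or 10.68 s.
The first (ascending) time is 0.4732 s.

0.473 s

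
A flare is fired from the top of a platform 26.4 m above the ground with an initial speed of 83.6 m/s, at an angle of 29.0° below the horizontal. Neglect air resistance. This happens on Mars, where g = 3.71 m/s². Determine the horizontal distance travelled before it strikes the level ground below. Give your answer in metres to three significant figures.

46.3 m

Horizontal component vₓ = 83.60 cos 29.0° = 73.12 m/s; vertical v_y0 = −40.53 m/s (downward).
The projectile lands when y = 26.4 + (−40.53) t − ½·3.71·t² = 0. Positive root: t = (−40.53 + √(40.53² + 2·3.71·26.4)) / 3.71 = (−40.53 + 42.88) / 3.71 = 0.6330 s.
Horizontal distance: R = vₓ t = 73.12 × 0.6330 = 46.29 m.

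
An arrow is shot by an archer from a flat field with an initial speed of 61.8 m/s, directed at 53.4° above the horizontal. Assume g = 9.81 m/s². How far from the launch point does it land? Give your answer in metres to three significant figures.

Horizontal component vₓ = 61.80 cos 53.4° = 36.85 m/s; vertical v_y0 = 61.80 sin 53.4° = 49.61 m/s.
Flight time T = 2 v_y0 / g = 10.12 s.
Horizontal distance R = vₓ T = 36.85 × 10.12 = 372.7 m.

373 m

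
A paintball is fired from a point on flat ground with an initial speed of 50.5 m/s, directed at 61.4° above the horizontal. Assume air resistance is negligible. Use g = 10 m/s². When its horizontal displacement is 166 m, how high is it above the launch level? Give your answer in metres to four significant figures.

68.69 m

Resolve: vₓ = 50.50 cos 61.4° = 24.17 m/s and v_y0 = 50.50 sin 61.4° = 44.34 m/s.
x = vₓ t ⇒ t = 166/24.17 = 6.867 s.
Height: y = v_y0 t − ½ g t² = 44.34 × 6.867 − 5.000 × 6.867² = 304.5 − 235.8 = 68.69 m.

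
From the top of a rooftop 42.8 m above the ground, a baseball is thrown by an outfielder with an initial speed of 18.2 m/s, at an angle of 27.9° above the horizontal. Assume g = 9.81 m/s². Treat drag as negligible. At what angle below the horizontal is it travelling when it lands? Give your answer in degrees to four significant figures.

Resolve: vₓ = 18.20 cos 27.9° = 16.08 m/s and v_y0 = 18.20 sin 27.9° = 8.516 m/s.
With up positive and y = 0 at the ground: y(t) = 42.8 + (8.516) t − 4.905 t². Setting y = 0 and taking the positive root: t = [8.516 + √(8.516² + 2·9.81·42.8)] / 9.81 = (8.516 + 30.20) / 9.81 = 3.947 s.
At impact: v_y = v_y0 − g t = −30.20 m/s; vₓ = 16.08 m/s.
Angle below horizontal: arctan(|v_y|/vₓ) = arctan(30.20/16.08) = 61.96°.

61.96°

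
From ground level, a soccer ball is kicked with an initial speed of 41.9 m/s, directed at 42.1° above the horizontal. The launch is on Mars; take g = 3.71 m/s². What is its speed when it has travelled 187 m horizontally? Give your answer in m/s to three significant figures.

Resolve: vₓ = 41.90 cos 42.1° = 31.09 m/s and v_y0 = 41.90 sin 42.1° = 28.09 m/s.
Time to reach x = 187 m: t = x/vₓ = 187/31.09 = 6.015 s.
Vertical velocity there: v_y = v_y0 − g t = 28.09 − 3.71 × 6.015 = 5.775 m/s.
Speed: √(vₓ² + v_y²) = √(31.09² + 5.775²) = 31.62 m/s.

31.6 m/s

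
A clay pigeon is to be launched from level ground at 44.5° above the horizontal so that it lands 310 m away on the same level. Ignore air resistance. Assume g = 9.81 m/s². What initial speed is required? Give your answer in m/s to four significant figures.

Level-ground range: R = v₀² sin(2θ)/g, so v₀ = √(gR / sin 2θ).
v₀ = √(9.81 × 310 / sin 89.00°) = √(3041 / 0.9998) = √3041.6 = 55.15 m/s.

55.15 m/s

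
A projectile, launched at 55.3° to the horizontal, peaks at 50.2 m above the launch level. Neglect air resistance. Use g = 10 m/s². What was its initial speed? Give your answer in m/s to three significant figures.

At the peak v_y = 0, so v_y0 = √(2gH) = √(2 × 10.0 × 50.2) = 31.69 m/s.
v_y0 = v₀ sin θ ⇒ v₀ = 31.69 / sin 55.3° = 38.54 m/s.

38.5 m/s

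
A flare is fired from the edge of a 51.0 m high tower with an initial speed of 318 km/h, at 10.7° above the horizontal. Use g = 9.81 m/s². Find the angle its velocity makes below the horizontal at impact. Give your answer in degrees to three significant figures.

22.3°

Convert: 318 km/h = 318/3.6 = 88.33 m/s.
Resolve: vₓ = 88.33 cos 10.7° = 86.80 m/s and v_y0 = 88.33 sin 10.7° = 16.40 m/s.
With up positive and y = 0 at the ground: y(t) = 51.0 + (16.40) t − 4.905 t². Setting y = 0 and taking the positive root: t = [16.40 + √(16.40² + 2·9.81·51.0)] / 9.81 = (16.40 + 35.63) / 9.81 = 5.304 s.
At impact: v_y = v_y0 − g t = −35.63 m/s; vₓ = 86.80 m/s.
Angle below horizontal: arctan(|v_y|/vₓ) = arctan(35.63/86.80) = 22.32°.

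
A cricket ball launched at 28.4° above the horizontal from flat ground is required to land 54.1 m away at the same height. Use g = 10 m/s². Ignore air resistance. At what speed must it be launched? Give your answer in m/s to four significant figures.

On level ground R = v₀² sin 2θ / g ⇒ v₀ = √(gR / sin 2θ).
v₀ = √(10.0 × 54.1 / sin 56.80°) = √(541.0 / 0.8368) = √646.54 = 25.43 m/s.

25.43 m/s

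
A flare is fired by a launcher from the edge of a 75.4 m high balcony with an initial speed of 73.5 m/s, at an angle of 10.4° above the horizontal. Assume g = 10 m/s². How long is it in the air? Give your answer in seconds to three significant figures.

5.43 s

Horizontal component vₓ = 73.50 cos 10.4° = 72.29 m/s; vertical v_y0 = 73.50 sin 10.4° = 13.27 m/s.
With up positive and y = 0 at the ground: y(t) = 75.4 + (13.27) t − 5.000 t². Setting y = 0 and taking the positive root: t = [13.27 + √(13.27² + 2·10.0·75.4)] / 10.0 = (13.27 + 41.04) / 10.0 = 5.431 s.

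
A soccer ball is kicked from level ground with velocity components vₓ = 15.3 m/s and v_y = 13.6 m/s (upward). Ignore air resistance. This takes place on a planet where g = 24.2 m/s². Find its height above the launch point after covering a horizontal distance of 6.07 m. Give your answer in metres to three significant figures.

Time to reach x = 6.07 m: t = x/vₓ = 6.07/15.30 = 0.3967 s.
Height: y = v_y0 t − ½ g t² = 13.60 × 0.3967 − 12.10 × 0.3967² = 5.396 − 1.904 = 3.491 m.

3.49 m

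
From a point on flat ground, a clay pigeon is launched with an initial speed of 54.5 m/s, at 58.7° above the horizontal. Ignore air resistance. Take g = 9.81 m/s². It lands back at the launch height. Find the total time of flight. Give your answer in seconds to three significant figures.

9.49 s

Horizontal component vₓ = 54.50 cos 58.7° = 28.31 m/s; vertical v_y0 = 54.50 sin 58.7° = 46.57 m/s.
It returns to y = 0 when t = 2 v_y0 / g = 2(46.57)/9.81 = 9.494 s.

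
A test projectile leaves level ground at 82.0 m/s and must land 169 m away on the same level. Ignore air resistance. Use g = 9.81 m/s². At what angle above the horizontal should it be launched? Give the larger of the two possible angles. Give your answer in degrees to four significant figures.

82.86°

R = v₀² sin 2θ / g gives sin 2θ = gR/v₀² = 9.81·169/82.0² = 0.2466.
2θ = 14.27° or 180° − 14.27° = 165.7°, so θ = 7.137° or 82.86°.
The larger angle is 82.86°.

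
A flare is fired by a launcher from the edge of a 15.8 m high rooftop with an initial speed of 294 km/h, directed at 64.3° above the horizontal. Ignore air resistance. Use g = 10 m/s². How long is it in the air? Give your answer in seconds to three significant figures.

Convert: 294 km/h = 294/3.6 = 81.67 m/s.
Components: vₓ = 81.67 cos 64.3° = 35.42 m/s, v_y0 = 81.67 sin 64.3° = 73.59 m/s.
The projectile lands when y = 15.8 + (73.59) t − ½·10.0·t² = 0. Positive root: t = (73.59 + √(73.59² + 2·10.0·15.8)) / 10.0 = (73.59 + 75.70) / 10.0 = 14.93 s.

14.9 s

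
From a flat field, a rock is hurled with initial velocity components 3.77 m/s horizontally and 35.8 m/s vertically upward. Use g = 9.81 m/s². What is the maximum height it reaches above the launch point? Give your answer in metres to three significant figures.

At the apex v_y = 0, so H = v_y0²/(2g) = 35.80²/19.62 = 65.32 m.

65.3 m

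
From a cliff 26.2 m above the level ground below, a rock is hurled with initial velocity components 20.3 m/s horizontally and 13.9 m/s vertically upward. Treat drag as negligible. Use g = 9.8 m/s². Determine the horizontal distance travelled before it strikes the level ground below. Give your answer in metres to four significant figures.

Vertical motion (up positive, ground at y = 0): 4.900 t² − (13.90) t − 26.2 = 0, so t = (13.90 + √(13.90² + 2·9.80·26.2)) / 9.80 = (13.90 + 26.58) / 9.80 = 4.131 s.
Horizontal distance: R = vₓ t = 20.30 × 4.131 = 83.86 m.

83.86 m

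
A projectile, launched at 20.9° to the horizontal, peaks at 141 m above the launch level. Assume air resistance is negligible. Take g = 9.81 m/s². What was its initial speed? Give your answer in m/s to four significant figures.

At the peak v_y = 0, so v_y0 = √(2gH) = √(2 × 9.81 × 141) = 52.60 m/s.
v_y0 = v₀ sin θ ⇒ v₀ = 52.60 / sin 20.9° = 147.4 m/s.

147.4 m/s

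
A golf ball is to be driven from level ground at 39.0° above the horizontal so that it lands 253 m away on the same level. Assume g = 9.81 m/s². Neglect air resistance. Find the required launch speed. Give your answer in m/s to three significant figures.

Level-ground range: R = v₀² sin(2θ)/g, so v₀ = √(gR / sin 2θ).
v₀ = √(9.81 × 253 / sin 78.00°) = √(2482 / 0.9781) = √2537.4 = 50.37 m/s.

50.4 m/s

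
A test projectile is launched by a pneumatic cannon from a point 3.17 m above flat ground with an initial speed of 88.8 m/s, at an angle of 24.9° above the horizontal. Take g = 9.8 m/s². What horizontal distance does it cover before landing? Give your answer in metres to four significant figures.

621.3 m

Resolve: vₓ = 88.80 cos 24.9° = 80.55 m/s and v_y0 = 88.80 sin 24.9° = 37.39 m/s.
The projectile lands when y = 3.17 + (37.39) t − ½·9.80·t² = 0. Positive root: t = (37.39 + √(37.39² + 2·9.80·3.17)) / 9.80 = (37.39 + 38.21) / 9.80 = 7.714 s.
Horizontal distance: R = vₓ t = 80.55 × 7.714 = 621.3 m.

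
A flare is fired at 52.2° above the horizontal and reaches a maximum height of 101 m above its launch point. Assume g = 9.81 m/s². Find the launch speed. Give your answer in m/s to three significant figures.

56.3 m/s

At the peak v_y = 0, so v_y0 = √(2gH) = √(2 × 9.81 × 101) = 44.52 m/s.
v_y0 = v₀ sin θ ⇒ v₀ = 44.52 / sin 52.2° = 56.34 m/s.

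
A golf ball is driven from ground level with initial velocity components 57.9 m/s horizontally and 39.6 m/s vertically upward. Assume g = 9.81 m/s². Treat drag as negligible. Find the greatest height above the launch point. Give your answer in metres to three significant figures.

79.9 m

Peak height H = v_y0² / (2g) = 1568.2 / 19.62 = 79.93 m.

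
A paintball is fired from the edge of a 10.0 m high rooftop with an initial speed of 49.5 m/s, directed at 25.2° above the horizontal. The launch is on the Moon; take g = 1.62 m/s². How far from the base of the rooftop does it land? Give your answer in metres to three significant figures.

1190 m

vₓ = 49.50 cos 25.2° = 44.79 m/s; v_y0 = 49.50 sin 25.2° = 21.08 m/s.
With up positive and y = 0 at the ground: y(t) = 10.0 + (21.08) t − 0.8100 t². Setting y = 0 and taking the positive root: t = [21.08 + √(21.08² + 2·1.62·10.0)] / 1.62 = (21.08 + 21.83) / 1.62 = 26.49 s.
Horizontal distance: R = vₓ t = 44.79 × 26.49 = 1186 m.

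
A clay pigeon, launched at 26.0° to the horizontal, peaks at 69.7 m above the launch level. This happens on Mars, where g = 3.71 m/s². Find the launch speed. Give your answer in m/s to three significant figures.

51.9 m/s

At the peak v_y = 0, so v_y0 = √(2gH) = √(2 × 3.71 × 69.7) = 22.74 m/s.
v_y0 = v₀ sin θ ⇒ v₀ = 22.74 / sin 26.0° = 51.88 m/s.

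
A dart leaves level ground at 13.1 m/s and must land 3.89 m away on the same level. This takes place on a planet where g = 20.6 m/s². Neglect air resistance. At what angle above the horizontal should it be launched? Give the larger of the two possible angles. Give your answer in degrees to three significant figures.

76.1°

From R = (v₀²/g) sin 2θ: sin 2θ = 20.6 × 3.89 / 171.61 = 0.4670.
2θ = 27.84° or 180° − 27.84° = 152.2°, so θ = 13.92° or 76.08°.
The larger angle is 76.08°.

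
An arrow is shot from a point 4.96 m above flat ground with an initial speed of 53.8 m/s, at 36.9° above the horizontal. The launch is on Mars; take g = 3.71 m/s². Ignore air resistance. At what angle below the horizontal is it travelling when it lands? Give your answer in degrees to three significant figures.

37.4°

Resolve: vₓ = 53.80 cos 36.9° = 43.02 m/s and v_y0 = 53.80 sin 36.9° = 32.30 m/s.
With up positive and y = 0 at the ground: y(t) = 4.96 + (32.30) t − 1.855 t². Setting y = 0 and taking the positive root: t = [32.30 + √(32.30² + 2·3.71·4.96)] / 3.71 = (32.30 + 32.87) / 3.71 = 17.57 s.
At impact: v_y = v_y0 − g t = −32.87 m/s; vₓ = 43.02 m/s.
Angle below horizontal: arctan(|v_y|/vₓ) = arctan(32.87/43.02) = 37.38°.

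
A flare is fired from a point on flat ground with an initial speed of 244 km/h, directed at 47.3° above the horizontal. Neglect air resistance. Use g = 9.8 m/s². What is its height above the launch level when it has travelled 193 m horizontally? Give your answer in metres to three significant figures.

123 m

Convert: 244 km/h = 244/3.6 = 67.78 m/s.
vₓ = 67.78 cos 47.3° = 45.96 m/s; v_y0 = 67.78 sin 47.3° = 49.81 m/s.
Time to reach x = 193 m: t = x/vₓ = 193/45.96 = 4.199 s.
Height: y = v_y0 t − ½ g t² = 49.81 × 4.199 − 4.900 × 4.199² = 209.2 − 86.39 = 122.8 m.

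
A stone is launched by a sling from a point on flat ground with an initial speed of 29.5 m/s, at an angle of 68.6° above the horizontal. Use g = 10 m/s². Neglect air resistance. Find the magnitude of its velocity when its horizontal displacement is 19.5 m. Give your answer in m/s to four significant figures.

Horizontal component vₓ = 29.50 cos 68.6° = 10.76 m/s; vertical v_y0 = 29.50 sin 68.6° = 27.47 m/s.
At x = 19.5 m, t = x/vₓ = 19.5/10.76 = 1.812 s.
Vertical velocity there: v_y = v_y0 − g t = 27.47 − 10.0 × 1.812 = 9.350 m/s.
Speed: √(vₓ² + v_y²) = √(10.76² + 9.350²) = 14.26 m/s.

14.26 m/s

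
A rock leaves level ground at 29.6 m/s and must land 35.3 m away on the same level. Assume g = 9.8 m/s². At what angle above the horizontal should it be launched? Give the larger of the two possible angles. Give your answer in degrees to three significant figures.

R = v₀² sin 2θ / g gives sin 2θ = gR/v₀² = 9.80·35.3/29.6² = 0.3948.
2θ = 23.26° or 180° − 23.26° = 156.7°, so θ = 11.63° or 78.37°.
The larger angle is 78.37°.

78.4°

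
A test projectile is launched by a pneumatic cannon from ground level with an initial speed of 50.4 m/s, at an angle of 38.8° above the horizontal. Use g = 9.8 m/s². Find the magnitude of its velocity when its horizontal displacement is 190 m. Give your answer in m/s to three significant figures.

vₓ = 50.40 cos 38.8° = 39.28 m/s; v_y0 = 50.40 sin 38.8° = 31.58 m/s.
Time to reach x = 190 m: t = x/vₓ = 190/39.28 = 4.837 s.
Vertical velocity there: v_y = v_y0 − g t = 31.58 − 9.80 × 4.837 = −15.82 m/s.
Speed: √(vₓ² + v_y²) = √(39.28² + 15.82²) = 42.35 m/s.

42.3 m/s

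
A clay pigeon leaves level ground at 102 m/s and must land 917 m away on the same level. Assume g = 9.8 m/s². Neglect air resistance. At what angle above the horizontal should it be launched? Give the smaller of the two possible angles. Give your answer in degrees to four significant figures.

R = v₀² sin 2θ / g gives sin 2θ = gR/v₀² = 9.80·917/102² = 0.8638.
2θ = 59.74° or 180° − 59.74° = 120.3°, so θ = 29.87° or 60.13°.
The smaller angle is 29.87°.

29.87°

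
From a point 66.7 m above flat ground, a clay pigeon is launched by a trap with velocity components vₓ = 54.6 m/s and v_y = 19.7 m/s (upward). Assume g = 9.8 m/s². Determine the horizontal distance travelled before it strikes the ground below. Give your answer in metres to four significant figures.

The projectile lands when y = 66.7 + (19.70) t − ½·9.80·t² = 0. Positive root: t = (19.70 + √(19.70² + 2·9.80·66.7)) / 9.80 = (19.70 + 41.18) / 9.80 = 6.212 s.
Horizontal distance: R = vₓ t = 54.60 × 6.212 = 339.2 m.

339.2 m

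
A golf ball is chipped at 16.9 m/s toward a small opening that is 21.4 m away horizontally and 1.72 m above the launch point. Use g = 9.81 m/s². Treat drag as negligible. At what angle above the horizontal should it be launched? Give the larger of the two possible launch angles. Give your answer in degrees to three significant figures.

65.1°

Trajectory: y = x tanθ − g x² (1 + tan²θ)/(2v₀²). With x = 21.4, y = 1.72, v₀ = 16.9, g = 9.81:
7.865 tan²θ − 21.4 tanθ + (9.585) = 0.
tanθ = [21.4 ± √(21.4² − 4 × 7.865 × (9.585))] / (2 × 7.865) = (21.4 ± 12.51) / 15.73, giving tanθ = 0.5654 or 2.156.
θ = 29.48° or 65.11°; the larger is 65.11°.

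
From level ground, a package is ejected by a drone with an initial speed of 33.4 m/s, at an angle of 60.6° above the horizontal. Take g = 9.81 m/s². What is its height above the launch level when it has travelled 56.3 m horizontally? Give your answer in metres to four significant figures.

42.08 m

Horizontal component vₓ = 33.40 cos 60.6° = 16.40 m/s; vertical v_y0 = 33.40 sin 60.6° = 29.10 m/s.
At x = 56.3 m, t = x/vₓ = 56.3/16.40 = 3.434 s.
Height: y = v_y0 t − ½ g t² = 29.10 × 3.434 − 4.905 × 3.434² = 99.92 − 57.83 = 42.08 m.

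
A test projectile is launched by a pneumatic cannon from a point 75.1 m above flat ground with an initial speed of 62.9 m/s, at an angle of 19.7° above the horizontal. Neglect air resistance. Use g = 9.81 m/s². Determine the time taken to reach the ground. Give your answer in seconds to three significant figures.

Components: vₓ = 62.90 cos 19.7° = 59.22 m/s, v_y0 = 62.90 sin 19.7° = 21.20 m/s.
Vertical motion (up positive, ground at y = 0): 4.905 t² − (21.20) t − 75.1 = 0, so t = (21.20 + √(21.20² + 2·9.81·75.1)) / 9.81 = (21.20 + 43.85) / 9.81 = 6.632 s.

6.63 s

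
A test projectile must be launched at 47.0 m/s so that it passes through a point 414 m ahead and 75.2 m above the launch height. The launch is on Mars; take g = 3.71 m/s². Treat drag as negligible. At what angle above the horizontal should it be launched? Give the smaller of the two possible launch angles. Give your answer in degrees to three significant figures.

Trajectory: y = x tanθ − g x² (1 + tan²θ)/(2v₀²). With x = 414, y = 75.2, v₀ = 47.0, g = 3.71:
143.9 tan²θ − 414 tanθ + (219.1) = 0.
tanθ = [414 ± √(414² − 4 × 143.9 × (219.1))] / (2 × 143.9) = (414 ± 212.7) / 287.9, giving tanθ = 0.6993 or 2.177.
θ = 34.97° or 65.33°; the smaller is 34.97°.

35.0°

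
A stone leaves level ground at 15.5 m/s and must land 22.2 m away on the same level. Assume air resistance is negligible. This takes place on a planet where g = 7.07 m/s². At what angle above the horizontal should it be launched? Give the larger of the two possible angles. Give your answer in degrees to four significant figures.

Level-ground range R = v₀² sin(2θ)/g ⇒ sin(2θ) = gR/v₀² = 7.07 × 22.2 / 15.5² = 0.6533.
2θ = 40.79° or 180° − 40.79° = 139.2°, so θ = 20.40° or 69.60°.
The larger angle is 69.60°.

69.60°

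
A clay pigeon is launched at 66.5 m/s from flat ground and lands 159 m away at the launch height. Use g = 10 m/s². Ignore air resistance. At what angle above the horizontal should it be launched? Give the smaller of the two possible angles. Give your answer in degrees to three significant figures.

From R = (v₀²/g) sin 2θ: sin 2θ = 10.0 × 159 / 4422.2 = 0.3595.
2θ = 21.07° or 180° − 21.07° = 158.9°, so θ = 10.54° or 79.46°.
The smaller angle is 10.54°.

10.5°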